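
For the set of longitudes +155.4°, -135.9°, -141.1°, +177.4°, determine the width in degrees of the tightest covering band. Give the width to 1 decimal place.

68.7°

Sort the longitudes: -141.1°, -135.9°, +155.4°, +177.4°.
Eastward gaps between consecutive values (wrapping around): 5.2°, 291.3°, 22.0°, 41.5°.
Largest gap = 291.3° ⇒ minimal covering band is its complement: 360° − 291.3° = 68.7°.
Band runs from +155.4° eastward to -135.9°, crossing the antimeridian.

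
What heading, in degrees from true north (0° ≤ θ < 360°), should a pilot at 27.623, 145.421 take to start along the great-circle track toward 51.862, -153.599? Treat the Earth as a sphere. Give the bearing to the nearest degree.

44°

Δλ = -153.599 − 145.421 = -299.020°; wrapped into (−180°, 180°]: 60.980°.
θ = atan2( sin Δλ · cos φ₂ , cos φ₁ · sin φ₂ − sin φ₁ · cos φ₂ · cos Δλ )
  = atan2(0.54002, 0.55797) = 44.064° → normalised to [0°, 360°): 44.064°.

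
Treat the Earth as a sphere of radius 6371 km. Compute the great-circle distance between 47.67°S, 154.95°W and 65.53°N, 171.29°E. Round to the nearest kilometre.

12917 km

Δλ = 171.29 − -154.95 = 326.24°; wrapped into (−180°, 180°]: -33.76°.
Δφ = 65.53 − -47.67 = 113.20°.
a = sin²(Δφ/2) + cos φ₁ · cos φ₂ · sin²(Δλ/2) = 0.720489.
c = 2·atan2(√a, √(1−a)) = 2.02748 rad → d = 6371·c ≈ 12917.10 km.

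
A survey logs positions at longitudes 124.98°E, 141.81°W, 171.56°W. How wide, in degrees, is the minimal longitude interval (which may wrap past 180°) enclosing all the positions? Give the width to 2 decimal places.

Sort the longitudes: -171.56°, -141.81°, +124.98°.
Eastward gaps between consecutive values (wrapping around): 29.75°, 266.79°, 63.46°.
Largest gap = 266.79° ⇒ minimal covering band is its complement: 360° − 266.79° = 93.21°.
Band runs from +124.98° eastward to -141.81°, crossing the antimeridian.

93.21°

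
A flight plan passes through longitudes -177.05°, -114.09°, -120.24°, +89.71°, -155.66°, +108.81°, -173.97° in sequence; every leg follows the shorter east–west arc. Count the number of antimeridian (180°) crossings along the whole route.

Leg 1: -177.05° → -114.09°, shortest Δλ = 62.96° (east) — does not cross 180°.
Leg 2: -114.09° → -120.24°, shortest Δλ = -6.15° (west) — does not cross 180°.
Leg 3: -120.24° → +89.71°, shortest Δλ = -150.05° (west) — crosses 180°.
Leg 4: +89.71° → -155.66°, shortest Δλ = 114.63° (east) — crosses 180°.
Leg 5: -155.66° → +108.81°, shortest Δλ = -95.53° (west) — crosses 180°.
Leg 6: +108.81° → -173.97°, shortest Δλ = 77.22° (east) — crosses 180°.
Total crossings: 4.

4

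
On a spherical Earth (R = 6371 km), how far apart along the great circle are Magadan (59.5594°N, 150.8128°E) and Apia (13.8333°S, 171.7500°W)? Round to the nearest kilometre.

Δλ = -171.7500 − 150.8128 = -322.5628°; wrapped into (−180°, 180°]: 37.4372°.
Δφ = -13.8333 − 59.5594 = -73.3927°.
a = sin²(Δφ/2) + cos φ₁ · cos φ₂ · sin²(Δλ/2) = 0.407761.
c = 2·atan2(√a, √(1−a)) = 1.38525 rad → d = 6371·c ≈ 8825.46 km.

8825 km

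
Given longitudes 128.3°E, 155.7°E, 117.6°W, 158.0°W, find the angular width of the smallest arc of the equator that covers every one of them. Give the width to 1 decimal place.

Sort the longitudes: -158.0°, -117.6°, +128.3°, +155.7°.
Eastward gaps between consecutive values (wrapping around): 40.4°, 245.9°, 27.4°, 46.3°.
Largest gap = 245.9° ⇒ minimal covering band is its complement: 360° − 245.9° = 114.1°.
Band runs from +128.3° eastward to -117.6°, crossing the antimeridian.

114.1°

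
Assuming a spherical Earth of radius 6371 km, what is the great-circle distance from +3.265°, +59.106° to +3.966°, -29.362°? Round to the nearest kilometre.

Δλ = -29.362 − 59.106 = -88.468°.
Δφ = 3.966 − 3.265 = 0.701°.
a = sin²(Δφ/2) + cos φ₁ · cos φ₂ · sin²(Δλ/2) = 0.484716.
c = 2·atan2(√a, √(1−a)) = 1.54022 rad → d = 6371·c ≈ 9812.77 km.

9813 km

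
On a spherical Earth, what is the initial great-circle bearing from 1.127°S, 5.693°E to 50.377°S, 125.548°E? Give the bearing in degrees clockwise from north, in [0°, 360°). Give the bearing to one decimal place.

144.5°

Δλ = 125.548 − 5.693 = 119.855°.
θ = atan2( sin Δλ · cos φ₂ , cos φ₁ · sin φ₂ − sin φ₁ · cos φ₂ · cos Δλ )
  = atan2(0.55310, -0.77635) = 144.533° → normalised to [0°, 360°): 144.533°.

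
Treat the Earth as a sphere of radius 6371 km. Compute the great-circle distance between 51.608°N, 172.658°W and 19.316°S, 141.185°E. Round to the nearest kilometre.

9069 km

Δλ = 141.185 − -172.658 = 313.843°; wrapped into (−180°, 180°]: -46.157°.
Δφ = -19.316 − 51.608 = -70.924°.
a = sin²(Δφ/2) + cos φ₁ · cos φ₂ · sin²(Δλ/2) = 0.426645.
c = 2·atan2(√a, √(1−a)) = 1.42355 rad → d = 6371·c ≈ 9069.46 km.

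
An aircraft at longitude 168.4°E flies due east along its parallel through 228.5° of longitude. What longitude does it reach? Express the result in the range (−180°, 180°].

36.9°E

Start at +168.4°; shift +228.5° → +396.9°.
+396.9° lies outside (−180°, 180°]; subtract 360° → +36.9°.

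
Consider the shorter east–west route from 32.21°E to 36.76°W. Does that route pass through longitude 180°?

No

Signed shortest Δλ = ((-36.76 − 32.21 + 180) mod 360) − 180 = -68.97°.
Going west by 68.97° from +32.21° reaches -36.76° without touching 180°.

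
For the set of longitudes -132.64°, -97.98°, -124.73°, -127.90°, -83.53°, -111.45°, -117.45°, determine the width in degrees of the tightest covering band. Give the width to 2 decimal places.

Sort the longitudes: -132.64°, -127.90°, -124.73°, -117.45°, -111.45°, -97.98°, -83.53°.
Eastward gaps between consecutive values (wrapping around): 4.74°, 3.17°, 7.28°, 6.00°, 13.47°, 14.45°, 310.89°.
Largest gap = 310.89° ⇒ minimal covering band is its complement: 360° − 310.89° = 49.11°.
Band runs from -132.64° eastward to -83.53°.

49.11°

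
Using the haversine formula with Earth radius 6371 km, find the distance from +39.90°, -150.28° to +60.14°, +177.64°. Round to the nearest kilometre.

Δλ = 177.64 − -150.28 = 327.92°; wrapped into (−180°, 180°]: -32.08°.
Δφ = 60.14 − 39.90 = 20.24°.
a = sin²(Δφ/2) + cos φ₁ · cos φ₂ · sin²(Δλ/2) = 0.060035.
c = 2·atan2(√a, √(1−a)) = 0.49508 rad → d = 6371·c ≈ 3154.17 km.

3154 km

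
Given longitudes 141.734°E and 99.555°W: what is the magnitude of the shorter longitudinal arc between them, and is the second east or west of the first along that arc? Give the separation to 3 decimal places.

118.711° east

Raw difference: -99.555 − 141.734 = -241.289°.
Normalise into (−180°, 180°]: -241.289° + 360° = 118.711°.
Positive ⇒ the second point lies to the east; separation 118.711°.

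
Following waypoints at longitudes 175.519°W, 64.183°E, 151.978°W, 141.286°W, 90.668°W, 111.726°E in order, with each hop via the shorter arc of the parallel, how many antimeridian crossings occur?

Leg 1: -175.519° → +64.183°, shortest Δλ = -120.298° (west) — crosses 180°.
Leg 2: +64.183° → -151.978°, shortest Δλ = 143.839° (east) — crosses 180°.
Leg 3: -151.978° → -141.286°, shortest Δλ = 10.692° (east) — does not cross 180°.
Leg 4: -141.286° → -90.668°, shortest Δλ = 50.618° (east) — does not cross 180°.
Leg 5: -90.668° → +111.726°, shortest Δλ = -157.606° (west) — crosses 180°.
Total crossings: 3.

3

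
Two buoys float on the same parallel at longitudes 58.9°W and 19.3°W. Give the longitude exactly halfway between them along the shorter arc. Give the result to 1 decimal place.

39.1°W

Signed shortest Δλ from -58.9° to -19.3° is +39.6°.
Midpoint longitude = -58.9° + (+39.6°)/2 = -58.9° + 19.8° = -39.1°.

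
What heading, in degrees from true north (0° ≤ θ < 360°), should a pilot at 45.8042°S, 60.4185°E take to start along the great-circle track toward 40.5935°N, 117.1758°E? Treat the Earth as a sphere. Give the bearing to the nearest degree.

Δλ = 117.1758 − 60.4185 = 56.7573°.
θ = atan2( sin Δλ · cos φ₂ , cos φ₁ · sin φ₂ − sin φ₁ · cos φ₂ · cos Δλ )
  = atan2(0.63508, 0.75205) = 40.180° → normalised to [0°, 360°): 40.180°.

40°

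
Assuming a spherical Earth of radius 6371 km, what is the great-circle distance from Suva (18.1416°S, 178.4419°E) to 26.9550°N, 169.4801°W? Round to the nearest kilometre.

Δλ = -169.4801 − 178.4419 = -347.9220°; wrapped into (−180°, 180°]: 12.0780°.
Δφ = 26.9550 − -18.1416 = 45.0966°.
a = sin²(Δφ/2) + cos φ₁ · cos φ₂ · sin²(Δλ/2) = 0.156419.
c = 2·atan2(√a, √(1−a)) = 0.81322 rad → d = 6371·c ≈ 5181.02 km.

5181 km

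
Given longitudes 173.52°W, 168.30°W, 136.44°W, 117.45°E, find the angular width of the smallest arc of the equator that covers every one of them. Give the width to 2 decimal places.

Sort the longitudes: -173.52°, -168.30°, -136.44°, +117.45°.
Eastward gaps between consecutive values (wrapping around): 5.22°, 31.86°, 253.89°, 69.03°.
Largest gap = 253.89° ⇒ minimal covering band is its complement: 360° − 253.89° = 106.11°.
Band runs from +117.45° eastward to -136.44°, crossing the antimeridian.

106.11°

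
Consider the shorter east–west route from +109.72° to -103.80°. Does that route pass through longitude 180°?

Yes

Naïve |-103.80 − 109.72| = 213.52° > 180°, so the shorter arc goes the other way round — across 180°.
Signed shortest Δλ = ((-103.80 − 109.72 + 180) mod 360) − 180 = 146.48°.
Going east by 146.48° from +109.72° passes through 180° before reaching -103.80°.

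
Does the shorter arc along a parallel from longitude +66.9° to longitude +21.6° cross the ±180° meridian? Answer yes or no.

No

Signed shortest Δλ = ((21.6 − 66.9 + 180) mod 360) − 180 = -45.3°.
Going west by 45.3° from +66.9° reaches +21.6° without touching 180°.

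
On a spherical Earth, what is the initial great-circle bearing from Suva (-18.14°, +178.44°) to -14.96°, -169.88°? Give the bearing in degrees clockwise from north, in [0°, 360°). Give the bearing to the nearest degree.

Δλ = -169.88 − 178.44 = -348.32°; wrapped into (−180°, 180°]: 11.68°.
θ = atan2( sin Δλ · cos φ₂ , cos φ₁ · sin φ₂ − sin φ₁ · cos φ₂ · cos Δλ )
  = atan2(0.19558, 0.04924) = 75.868° → normalised to [0°, 360°): 75.868°.

76°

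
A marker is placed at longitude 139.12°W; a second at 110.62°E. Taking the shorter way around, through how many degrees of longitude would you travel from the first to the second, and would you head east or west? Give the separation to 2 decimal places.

110.26° west

Raw difference: 110.62 − -139.12 = 249.74°.
Normalise into (−180°, 180°]: 249.74° − 360° = -110.26°.
Negative ⇒ the second point lies to the west; separation 110.26°.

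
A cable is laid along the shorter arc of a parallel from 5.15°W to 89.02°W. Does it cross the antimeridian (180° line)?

Signed shortest Δλ = ((-89.02 − -5.15 + 180) mod 360) − 180 = -83.87°.
Going west by 83.87° from -5.15° reaches -89.02° without touching 180°.

No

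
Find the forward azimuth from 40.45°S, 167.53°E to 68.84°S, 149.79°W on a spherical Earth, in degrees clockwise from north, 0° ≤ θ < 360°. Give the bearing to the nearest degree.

Δλ = -149.79 − 167.53 = -317.32°; wrapped into (−180°, 180°]: 42.68°.
θ = atan2( sin Δλ · cos φ₂ , cos φ₁ · sin φ₂ − sin φ₁ · cos φ₂ · cos Δλ )
  = atan2(0.24471, -0.53750) = 155.522° → normalised to [0°, 360°): 155.522°.

156°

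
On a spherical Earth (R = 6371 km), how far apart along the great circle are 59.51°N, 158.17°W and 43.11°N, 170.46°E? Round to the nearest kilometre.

2797 km

Δλ = 170.46 − -158.17 = 328.63°; wrapped into (−180°, 180°]: -31.37°.
Δφ = 43.11 − 59.51 = -16.40°.
a = sin²(Δφ/2) + cos φ₁ · cos φ₂ · sin²(Δλ/2) = 0.047416.
c = 2·atan2(√a, √(1−a)) = 0.43902 rad → d = 6371·c ≈ 2797.01 km.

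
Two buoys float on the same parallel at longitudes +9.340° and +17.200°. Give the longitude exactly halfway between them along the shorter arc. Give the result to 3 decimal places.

+13.270°

Signed shortest Δλ from +9.340° to +17.200° is +7.860°.
Midpoint longitude = +9.340° + (+7.860°)/2 = +9.340° + 3.930° = +13.270°.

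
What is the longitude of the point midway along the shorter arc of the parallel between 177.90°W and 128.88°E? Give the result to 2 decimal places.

Signed shortest Δλ from -177.90° to +128.88° is -53.22°.
Midpoint longitude = -177.90° + (-53.22°)/2 = -177.90° − 26.61° = -204.51°.
Normalise into (−180°, 180°]: +155.49°.
(The naïve average (-177.90 + +128.88)/2 = -24.51° is on the wrong side of the globe.)

155.49°E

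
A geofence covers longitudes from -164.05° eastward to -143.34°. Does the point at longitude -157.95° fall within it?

Yes

Band width going east from -164.05° to -143.34°: ((-143.34 − -164.05) mod 360) = 20.71°.
Offset of -157.95° east of the west edge: ((-157.95 − -164.05) mod 360) = 6.10°.
6.10° ≤ 20.71° ⇒ inside.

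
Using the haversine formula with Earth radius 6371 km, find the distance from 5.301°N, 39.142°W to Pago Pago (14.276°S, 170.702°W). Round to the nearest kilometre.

14625 km

Δλ = -170.702 − -39.142 = -131.560°.
Δφ = -14.276 − 5.301 = -19.577°.
a = sin²(Δφ/2) + cos φ₁ · cos φ₂ · sin²(Δλ/2) = 0.831475.
c = 2·atan2(√a, √(1−a)) = 2.29555 rad → d = 6371·c ≈ 14624.94 km.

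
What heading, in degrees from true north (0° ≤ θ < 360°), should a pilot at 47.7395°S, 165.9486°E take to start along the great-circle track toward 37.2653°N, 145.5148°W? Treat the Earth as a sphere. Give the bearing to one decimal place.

Δλ = -145.5148 − 165.9486 = -311.4634°; wrapped into (−180°, 180°]: 48.5366°.
θ = atan2( sin Δλ · cos φ₂ , cos φ₁ · sin φ₂ − sin φ₁ · cos φ₂ · cos Δλ )
  = atan2(0.59639, 0.79720) = 36.800° → normalised to [0°, 360°): 36.800°.

36.8°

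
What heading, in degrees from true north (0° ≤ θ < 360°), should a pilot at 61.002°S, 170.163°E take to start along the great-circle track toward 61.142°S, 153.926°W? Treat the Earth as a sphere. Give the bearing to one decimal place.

106.3°

Δλ = -153.926 − 170.163 = -324.089°; wrapped into (−180°, 180°]: 35.911°.
θ = atan2( sin Δλ · cos φ₂ , cos φ₁ · sin φ₂ − sin φ₁ · cos φ₂ · cos Δλ )
  = atan2(0.28308, -0.08268) = 106.281° → normalised to [0°, 360°): 106.281°.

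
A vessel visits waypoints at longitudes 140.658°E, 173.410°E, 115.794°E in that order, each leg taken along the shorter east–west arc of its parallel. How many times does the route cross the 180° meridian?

Leg 1: +140.658° → +173.410°, shortest Δλ = 32.752° (east) — does not cross 180°.
Leg 2: +173.410° → +115.794°, shortest Δλ = -57.616° (west) — does not cross 180°.
Total crossings: 0.

0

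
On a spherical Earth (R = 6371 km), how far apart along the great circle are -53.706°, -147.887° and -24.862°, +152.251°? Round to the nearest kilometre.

5840 km

Δλ = 152.251 − -147.887 = 300.138°; wrapped into (−180°, 180°]: -59.862°.
Δφ = -24.862 − -53.706 = 28.844°.
a = sin²(Δφ/2) + cos φ₁ · cos φ₂ · sin²(Δλ/2) = 0.195740.
c = 2·atan2(√a, √(1−a)) = 0.91660 rad → d = 6371·c ≈ 5839.67 km.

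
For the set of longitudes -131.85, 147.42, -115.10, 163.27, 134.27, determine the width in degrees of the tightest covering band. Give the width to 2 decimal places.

110.63°

Sort the longitudes: -131.85°, -115.10°, +134.27°, +147.42°, +163.27°.
Eastward gaps between consecutive values (wrapping around): 16.75°, 249.37°, 13.15°, 15.85°, 64.88°.
Largest gap = 249.37° ⇒ minimal covering band is its complement: 360° − 249.37° = 110.63°.
Band runs from +134.27° eastward to -115.10°, crossing the antimeridian.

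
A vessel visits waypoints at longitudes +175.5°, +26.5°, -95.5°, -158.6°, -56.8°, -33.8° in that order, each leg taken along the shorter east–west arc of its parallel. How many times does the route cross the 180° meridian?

0

Leg 1: +175.5° → +26.5°, shortest Δλ = -149.0° (west) — does not cross 180°.
Leg 2: +26.5° → -95.5°, shortest Δλ = -122.0° (west) — does not cross 180°.
Leg 3: -95.5° → -158.6°, shortest Δλ = -63.1° (west) — does not cross 180°.
Leg 4: -158.6° → -56.8°, shortest Δλ = 101.8° (east) — does not cross 180°.
Leg 5: -56.8° → -33.8°, shortest Δλ = 23.0° (east) — does not cross 180°.
Total crossings: 0.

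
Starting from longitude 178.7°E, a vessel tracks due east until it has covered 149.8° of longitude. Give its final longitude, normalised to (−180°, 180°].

31.5°W

Start at +178.7°; shift +149.8° → +328.5°.
+328.5° lies outside (−180°, 180°]; subtract 360° → -31.5°.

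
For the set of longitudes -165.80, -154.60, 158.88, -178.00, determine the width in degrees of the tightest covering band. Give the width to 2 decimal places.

Sort the longitudes: -178.00°, -165.80°, -154.60°, +158.88°.
Eastward gaps between consecutive values (wrapping around): 12.20°, 11.20°, 313.48°, 23.12°.
Largest gap = 313.48° ⇒ minimal covering band is its complement: 360° − 313.48° = 46.52°.
Band runs from +158.88° eastward to -154.60°, crossing the antimeridian.

46.52°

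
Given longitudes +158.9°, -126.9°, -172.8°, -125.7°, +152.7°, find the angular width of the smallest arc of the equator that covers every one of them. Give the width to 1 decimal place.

81.6°

Sort the longitudes: -172.8°, -126.9°, -125.7°, +152.7°, +158.9°.
Eastward gaps between consecutive values (wrapping around): 45.9°, 1.2°, 278.4°, 6.2°, 28.3°.
Largest gap = 278.4° ⇒ minimal covering band is its complement: 360° − 278.4° = 81.6°.
Band runs from +152.7° eastward to -125.7°, crossing the antimeridian.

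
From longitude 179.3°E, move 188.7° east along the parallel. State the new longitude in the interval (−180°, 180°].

Start at +179.3°; shift +188.7° → +368.0°.
+368.0° lies outside (−180°, 180°]; subtract 360° → +8.0°.

8.0°E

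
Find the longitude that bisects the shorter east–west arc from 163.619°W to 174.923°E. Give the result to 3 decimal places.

Signed shortest Δλ from -163.619° to +174.923° is -21.458°.
Midpoint longitude = -163.619° + (-21.458°)/2 = -163.619° − 10.729° = -174.348°.
(The naïve average (-163.619 + +174.923)/2 = 5.652° is on the wrong side of the globe.)

174.348°W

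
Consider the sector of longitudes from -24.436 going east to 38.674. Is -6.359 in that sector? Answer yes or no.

Yes

Band width going east from -24.436° to +38.674°: ((38.674 − -24.436) mod 360) = 63.110°.
Offset of -6.359° east of the west edge: ((-6.359 − -24.436) mod 360) = 18.077°.
18.077° ≤ 63.110° ⇒ inside.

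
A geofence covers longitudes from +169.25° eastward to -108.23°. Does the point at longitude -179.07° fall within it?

Yes

Band width going east from +169.25° to -108.23°: ((-108.23 − 169.25) mod 360) = 82.52°.
Offset of -179.07° east of the west edge: ((-179.07 − 169.25) mod 360) = 11.68°.
11.68° ≤ 82.52° ⇒ inside.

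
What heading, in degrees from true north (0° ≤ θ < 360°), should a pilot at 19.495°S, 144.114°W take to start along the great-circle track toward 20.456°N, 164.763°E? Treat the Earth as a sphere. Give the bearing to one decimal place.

305.8°

Δλ = 164.763 − -144.114 = 308.877°; wrapped into (−180°, 180°]: -51.123°.
θ = atan2( sin Δλ · cos φ₂ , cos φ₁ · sin φ₂ − sin φ₁ · cos φ₂ · cos Δλ )
  = atan2(-0.72940, 0.52571) = -54.218° → normalised to [0°, 360°): 305.782°.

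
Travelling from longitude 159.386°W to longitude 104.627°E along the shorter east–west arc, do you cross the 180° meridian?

Yes

Naïve |104.627 − -159.386| = 264.013° > 180°, so the shorter arc goes the other way round — across 180°.
Signed shortest Δλ = ((104.627 − -159.386 + 180) mod 360) − 180 = -95.987°.
Going west by 95.987° from -159.386° passes through 180° before reaching +104.627°.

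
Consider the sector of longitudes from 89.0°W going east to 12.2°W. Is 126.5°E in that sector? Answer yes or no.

Band width going east from -89.0° to -12.2°: ((-12.2 − -89.0) mod 360) = 76.8°.
Offset of +126.5° east of the west edge: ((126.5 − -89.0) mod 360) = 215.5°.
215.5° > 76.8° ⇒ outside.

No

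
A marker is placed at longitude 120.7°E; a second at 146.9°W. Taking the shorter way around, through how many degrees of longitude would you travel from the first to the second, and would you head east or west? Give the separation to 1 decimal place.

Raw difference: -146.9 − 120.7 = -267.6°.
Normalise into (−180°, 180°]: -267.6° + 360° = 92.4°.
Positive ⇒ the second point lies to the east; separation 92.4°.

92.4° east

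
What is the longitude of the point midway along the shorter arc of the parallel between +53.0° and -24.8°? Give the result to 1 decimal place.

+14.1°

Signed shortest Δλ from +53.0° to -24.8° is -77.8°.
Midpoint longitude = +53.0° + (-77.8°)/2 = +53.0° − 38.9° = +14.1°.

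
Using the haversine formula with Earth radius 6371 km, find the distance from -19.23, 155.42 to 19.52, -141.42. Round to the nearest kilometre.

Δλ = -141.42 − 155.42 = -296.84°; wrapped into (−180°, 180°]: 63.16°.
Δφ = 19.52 − -19.23 = 38.75°.
a = sin²(Δφ/2) + cos φ₁ · cos φ₂ · sin²(Δλ/2) = 0.354122.
c = 2·atan2(√a, √(1−a)) = 1.27473 rad → d = 6371·c ≈ 8121.34 km.

8121 km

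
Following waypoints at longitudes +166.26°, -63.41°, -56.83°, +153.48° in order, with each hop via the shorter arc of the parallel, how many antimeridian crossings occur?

Leg 1: +166.26° → -63.41°, shortest Δλ = 130.33° (east) — crosses 180°.
Leg 2: -63.41° → -56.83°, shortest Δλ = 6.58° (east) — does not cross 180°.
Leg 3: -56.83° → +153.48°, shortest Δλ = -149.69° (west) — crosses 180°.
Total crossings: 2.

2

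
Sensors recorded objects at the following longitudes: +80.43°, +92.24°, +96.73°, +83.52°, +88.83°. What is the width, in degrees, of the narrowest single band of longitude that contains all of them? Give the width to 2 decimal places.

Sort the longitudes: +80.43°, +83.52°, +88.83°, +92.24°, +96.73°.
Eastward gaps between consecutive values (wrapping around): 3.09°, 5.31°, 3.41°, 4.49°, 343.70°.
Largest gap = 343.70° ⇒ minimal covering band is its complement: 360° − 343.70° = 16.30°.
Band runs from +80.43° eastward to +96.73°.

16.30°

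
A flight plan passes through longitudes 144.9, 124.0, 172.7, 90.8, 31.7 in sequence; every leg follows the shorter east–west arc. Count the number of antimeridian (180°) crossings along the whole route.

Leg 1: +144.9° → +124.0°, shortest Δλ = -20.9° (west) — does not cross 180°.
Leg 2: +124.0° → +172.7°, shortest Δλ = 48.7° (east) — does not cross 180°.
Leg 3: +172.7° → +90.8°, shortest Δλ = -81.9° (west) — does not cross 180°.
Leg 4: +90.8° → +31.7°, shortest Δλ = -59.1° (west) — does not cross 180°.
Total crossings: 0.

0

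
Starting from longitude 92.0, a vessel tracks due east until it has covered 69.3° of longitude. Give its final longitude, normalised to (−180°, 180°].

Start at +92.0°; shift +69.3° → +161.3°.
+161.3° already lies in (−180°, 180°].

+161.3°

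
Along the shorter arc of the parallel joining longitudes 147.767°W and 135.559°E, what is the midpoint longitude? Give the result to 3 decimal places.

173.896°E

Signed shortest Δλ from -147.767° to +135.559° is -76.674°.
Midpoint longitude = -147.767° + (-76.674°)/2 = -147.767° − 38.337° = -186.104°.
Normalise into (−180°, 180°]: +173.896°.
(The naïve average (-147.767 + +135.559)/2 = -6.104° is on the wrong side of the globe.)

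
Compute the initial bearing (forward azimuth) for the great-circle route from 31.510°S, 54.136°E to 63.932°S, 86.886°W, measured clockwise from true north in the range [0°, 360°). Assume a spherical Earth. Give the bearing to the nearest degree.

Δλ = -86.886 − 54.136 = -141.022°.
θ = atan2( sin Δλ · cos φ₂ , cos φ₁ · sin φ₂ − sin φ₁ · cos φ₂ · cos Δλ )
  = atan2(-0.27642, -0.94437) = -163.685° → normalised to [0°, 360°): 196.315°.

196°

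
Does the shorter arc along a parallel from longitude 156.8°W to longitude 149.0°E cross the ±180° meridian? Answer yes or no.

Yes

Naïve |149.0 − -156.8| = 305.8° > 180°, so the shorter arc goes the other way round — across 180°.
Signed shortest Δλ = ((149.0 − -156.8 + 180) mod 360) − 180 = -54.2°.
Going west by 54.2° from -156.8° passes through 180° before reaching +149.0°.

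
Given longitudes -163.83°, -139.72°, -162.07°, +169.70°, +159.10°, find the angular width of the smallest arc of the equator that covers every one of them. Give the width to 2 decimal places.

61.18°

Sort the longitudes: -163.83°, -162.07°, -139.72°, +159.10°, +169.70°.
Eastward gaps between consecutive values (wrapping around): 1.76°, 22.35°, 298.82°, 10.60°, 26.47°.
Largest gap = 298.82° ⇒ minimal covering band is its complement: 360° − 298.82° = 61.18°.
Band runs from +159.10° eastward to -139.72°, crossing the antimeridian.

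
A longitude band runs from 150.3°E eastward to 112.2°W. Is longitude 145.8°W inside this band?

Band width going east from +150.3° to -112.2°: ((-112.2 − 150.3) mod 360) = 97.5°.
Offset of -145.8° east of the west edge: ((-145.8 − 150.3) mod 360) = 63.9°.
63.9° ≤ 97.5° ⇒ inside.

Yes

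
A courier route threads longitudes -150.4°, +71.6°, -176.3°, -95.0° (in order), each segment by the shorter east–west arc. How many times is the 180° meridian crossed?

2

Leg 1: -150.4° → +71.6°, shortest Δλ = -138.0° (west) — crosses 180°.
Leg 2: +71.6° → -176.3°, shortest Δλ = 112.1° (east) — crosses 180°.
Leg 3: -176.3° → -95.0°, shortest Δλ = 81.3° (east) — does not cross 180°.
Total crossings: 2.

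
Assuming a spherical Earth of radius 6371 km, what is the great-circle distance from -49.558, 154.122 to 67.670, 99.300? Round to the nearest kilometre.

Δλ = 99.300 − 154.122 = -54.822°.
Δφ = 67.670 − -49.558 = 117.228°.
a = sin²(Δφ/2) + cos φ₁ · cos φ₂ · sin²(Δλ/2) = 0.781001.
c = 2·atan2(√a, √(1−a)) = 2.16760 rad → d = 6371·c ≈ 13809.78 km.

13810 km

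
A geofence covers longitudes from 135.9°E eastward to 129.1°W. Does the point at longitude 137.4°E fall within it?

Band width going east from +135.9° to -129.1°: ((-129.1 − 135.9) mod 360) = 95.0°.
Offset of +137.4° east of the west edge: ((137.4 − 135.9) mod 360) = 1.5°.
1.5° ≤ 95.0° ⇒ inside.

Yes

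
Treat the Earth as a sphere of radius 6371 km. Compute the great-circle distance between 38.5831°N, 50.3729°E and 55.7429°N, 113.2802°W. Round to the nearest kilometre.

9413 km

Δλ = -113.2802 − 50.3729 = -163.6531°.
Δφ = 55.7429 − 38.5831 = 17.1598°.
a = sin²(Δφ/2) + cos φ₁ · cos φ₂ · sin²(Δλ/2) = 0.453390.
c = 2·atan2(√a, √(1−a)) = 1.47744 rad → d = 6371·c ≈ 9412.78 km.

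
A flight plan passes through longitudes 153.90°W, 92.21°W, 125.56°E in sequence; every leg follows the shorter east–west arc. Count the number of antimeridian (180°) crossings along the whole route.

Leg 1: -153.90° → -92.21°, shortest Δλ = 61.69° (east) — does not cross 180°.
Leg 2: -92.21° → +125.56°, shortest Δλ = -142.23° (west) — crosses 180°.
Total crossings: 1.

1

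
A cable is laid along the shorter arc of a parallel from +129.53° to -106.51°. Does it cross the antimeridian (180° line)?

Naïve |-106.51 − 129.53| = 236.04° > 180°, so the shorter arc goes the other way round — across 180°.
Signed shortest Δλ = ((-106.51 − 129.53 + 180) mod 360) − 180 = 123.96°.
Going east by 123.96° from +129.53° passes through 180° before reaching -106.51°.

Yes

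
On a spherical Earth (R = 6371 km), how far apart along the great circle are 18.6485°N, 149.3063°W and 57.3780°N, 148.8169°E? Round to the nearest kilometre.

Δλ = 148.8169 − -149.3063 = 298.1232°; wrapped into (−180°, 180°]: -61.8768°.
Δφ = 57.3780 − 18.6485 = 38.7295°.
a = sin²(Δφ/2) + cos φ₁ · cos φ₂ · sin²(Δλ/2) = 0.244956.
c = 2·atan2(√a, √(1−a)) = 1.03551 rad → d = 6371·c ≈ 6597.23 km.

6597 km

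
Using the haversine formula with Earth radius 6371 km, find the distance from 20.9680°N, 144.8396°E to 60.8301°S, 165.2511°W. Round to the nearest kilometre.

Δλ = -165.2511 − 144.8396 = -310.0907°; wrapped into (−180°, 180°]: 49.9093°.
Δφ = -60.8301 − 20.9680 = -81.7981°.
a = sin²(Δφ/2) + cos φ₁ · cos φ₂ · sin²(Δλ/2) = 0.509682.
c = 2·atan2(√a, √(1−a)) = 1.59016 rad → d = 6371·c ≈ 10130.91 km.

10131 km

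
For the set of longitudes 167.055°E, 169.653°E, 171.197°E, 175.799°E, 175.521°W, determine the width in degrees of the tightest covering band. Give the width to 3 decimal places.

17.424°

Sort the longitudes: -175.521°, +167.055°, +169.653°, +171.197°, +175.799°.
Eastward gaps between consecutive values (wrapping around): 342.576°, 2.598°, 1.544°, 4.602°, 8.680°.
Largest gap = 342.576° ⇒ minimal covering band is its complement: 360° − 342.576° = 17.424°.
Band runs from +167.055° eastward to -175.521°, crossing the antimeridian.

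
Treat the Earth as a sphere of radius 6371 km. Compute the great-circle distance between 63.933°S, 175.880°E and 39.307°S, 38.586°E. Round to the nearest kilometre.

Δλ = 38.586 − 175.880 = -137.294°.
Δφ = -39.307 − -63.933 = 24.626°.
a = sin²(Δφ/2) + cos φ₁ · cos φ₂ · sin²(Δλ/2) = 0.340407.
c = 2·atan2(√a, √(1−a)) = 1.24593 rad → d = 6371·c ≈ 7937.79 km.

7938 km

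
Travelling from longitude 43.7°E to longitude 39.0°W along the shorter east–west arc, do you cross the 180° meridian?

No

Signed shortest Δλ = ((-39.0 − 43.7 + 180) mod 360) − 180 = -82.7°.
Going west by 82.7° from +43.7° reaches -39.0° without touching 180°.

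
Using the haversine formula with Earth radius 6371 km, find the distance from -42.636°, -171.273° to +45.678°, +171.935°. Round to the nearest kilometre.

9960 km

Δλ = 171.935 − -171.273 = 343.208°; wrapped into (−180°, 180°]: -16.792°.
Δφ = 45.678 − -42.636 = 88.314°.
a = sin²(Δφ/2) + cos φ₁ · cos φ₂ · sin²(Δλ/2) = 0.496248.
c = 2·atan2(√a, √(1−a)) = 1.56329 rad → d = 6371·c ≈ 9959.73 km.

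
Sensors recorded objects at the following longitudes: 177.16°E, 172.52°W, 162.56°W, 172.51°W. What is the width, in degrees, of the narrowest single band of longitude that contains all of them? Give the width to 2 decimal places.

Sort the longitudes: -172.52°, -172.51°, -162.56°, +177.16°.
Eastward gaps between consecutive values (wrapping around): 0.01°, 9.95°, 339.72°, 10.32°.
Largest gap = 339.72° ⇒ minimal covering band is its complement: 360° − 339.72° = 20.28°.
Band runs from +177.16° eastward to -162.56°, crossing the antimeridian.

20.28°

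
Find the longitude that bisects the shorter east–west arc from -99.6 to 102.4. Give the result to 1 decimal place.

Signed shortest Δλ from -99.6° to +102.4° is -158.0°.
Midpoint longitude = -99.6° + (-158.0°)/2 = -99.6° − 79.0° = -178.6°.
(The naïve average (-99.6 + +102.4)/2 = 1.4° is on the wrong side of the globe.)

-178.6°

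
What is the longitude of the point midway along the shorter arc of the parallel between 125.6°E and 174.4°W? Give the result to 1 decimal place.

Signed shortest Δλ from +125.6° to -174.4° is +60.0°.
Midpoint longitude = +125.6° + (+60.0°)/2 = +125.6° + 30.0° = +155.6°.
(The naïve average (+125.6 + -174.4)/2 = -24.4° is on the wrong side of the globe.)

155.6°E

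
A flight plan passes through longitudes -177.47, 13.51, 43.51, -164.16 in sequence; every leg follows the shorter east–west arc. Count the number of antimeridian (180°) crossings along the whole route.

Leg 1: -177.47° → +13.51°, shortest Δλ = -169.02° (west) — crosses 180°.
Leg 2: +13.51° → +43.51°, shortest Δλ = 30.0° (east) — does not cross 180°.
Leg 3: +43.51° → -164.16°, shortest Δλ = 152.33° (east) — crosses 180°.
Total crossings: 2.

2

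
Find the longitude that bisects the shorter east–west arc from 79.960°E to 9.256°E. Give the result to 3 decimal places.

44.608°E

Signed shortest Δλ from +79.960° to +9.256° is -70.704°.
Midpoint longitude = +79.960° + (-70.704°)/2 = +79.960° − 35.352° = +44.608°.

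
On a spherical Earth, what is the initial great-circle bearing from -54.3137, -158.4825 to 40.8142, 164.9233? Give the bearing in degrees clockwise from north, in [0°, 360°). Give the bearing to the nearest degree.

333°

Δλ = 164.9233 − -158.4825 = 323.4058°; wrapped into (−180°, 180°]: -36.5942°.
θ = atan2( sin Δλ · cos φ₂ , cos φ₁ · sin φ₂ − sin φ₁ · cos φ₂ · cos Δλ )
  = atan2(-0.45118, 0.87482) = -27.282° → normalised to [0°, 360°): 332.718°.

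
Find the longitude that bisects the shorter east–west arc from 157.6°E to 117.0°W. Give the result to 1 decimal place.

159.7°W

Signed shortest Δλ from +157.6° to -117.0° is +85.4°.
Midpoint longitude = +157.6° + (+85.4°)/2 = +157.6° + 42.7° = +200.3°.
Normalise into (−180°, 180°]: -159.7°.
(The naïve average (+157.6 + -117.0)/2 = 20.3° is on the wrong side of the globe.)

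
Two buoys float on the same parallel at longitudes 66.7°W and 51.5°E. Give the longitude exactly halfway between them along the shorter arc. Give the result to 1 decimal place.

Signed shortest Δλ from -66.7° to +51.5° is +118.2°.
Midpoint longitude = -66.7° + (+118.2°)/2 = -66.7° + 59.1° = -7.6°.

7.6°W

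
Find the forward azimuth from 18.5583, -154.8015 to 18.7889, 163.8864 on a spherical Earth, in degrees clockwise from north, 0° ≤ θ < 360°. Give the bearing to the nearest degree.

Δλ = 163.8864 − -154.8015 = 318.6879°; wrapped into (−180°, 180°]: -41.3121°.
θ = atan2( sin Δλ · cos φ₂ , cos φ₁ · sin φ₂ − sin φ₁ · cos φ₂ · cos Δλ )
  = atan2(-0.62498, 0.07901) = -82.795° → normalised to [0°, 360°): 277.205°.

277°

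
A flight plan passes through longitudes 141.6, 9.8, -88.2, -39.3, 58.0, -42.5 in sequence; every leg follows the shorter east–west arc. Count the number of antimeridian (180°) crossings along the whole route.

Leg 1: +141.6° → +9.8°, shortest Δλ = -131.8° (west) — does not cross 180°.
Leg 2: +9.8° → -88.2°, shortest Δλ = -98.0° (west) — does not cross 180°.
Leg 3: -88.2° → -39.3°, shortest Δλ = 48.9° (east) — does not cross 180°.
Leg 4: -39.3° → +58.0°, shortest Δλ = 97.3° (east) — does not cross 180°.
Leg 5: +58.0° → -42.5°, shortest Δλ = -100.5° (west) — does not cross 180°.
Total crossings: 0.

0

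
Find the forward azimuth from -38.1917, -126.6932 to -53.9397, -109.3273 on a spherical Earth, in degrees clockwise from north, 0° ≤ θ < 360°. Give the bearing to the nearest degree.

Δλ = -109.3273 − -126.6932 = 17.3659°.
θ = atan2( sin Δλ · cos φ₂ , cos φ₁ · sin φ₂ − sin φ₁ · cos φ₂ · cos Δλ )
  = atan2(0.17569, -0.28800) = 148.615° → normalised to [0°, 360°): 148.615°.

149°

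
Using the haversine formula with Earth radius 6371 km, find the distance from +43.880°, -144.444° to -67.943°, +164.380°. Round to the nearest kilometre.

Δλ = 164.380 − -144.444 = 308.824°; wrapped into (−180°, 180°]: -51.176°.
Δφ = -67.943 − 43.880 = -111.823°.
a = sin²(Δφ/2) + cos φ₁ · cos φ₂ · sin²(Δλ/2) = 0.736361.
c = 2·atan2(√a, √(1−a)) = 2.06317 rad → d = 6371·c ≈ 13144.48 km.

13144 km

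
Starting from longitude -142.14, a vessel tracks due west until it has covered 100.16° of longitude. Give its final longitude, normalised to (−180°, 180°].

Start at -142.14°; shift −100.16° → -242.30°.
-242.30° lies outside (−180°, 180°]; add 360° → +117.70°.

+117.70°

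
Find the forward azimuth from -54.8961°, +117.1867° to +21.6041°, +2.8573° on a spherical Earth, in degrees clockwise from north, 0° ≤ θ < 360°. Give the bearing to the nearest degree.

263°

Δλ = 2.8573 − 117.1867 = -114.3294°.
θ = atan2( sin Δλ · cos φ₂ , cos φ₁ · sin φ₂ − sin φ₁ · cos φ₂ · cos Δλ )
  = atan2(-0.84718, -0.10164) = -96.841° → normalised to [0°, 360°): 263.159°.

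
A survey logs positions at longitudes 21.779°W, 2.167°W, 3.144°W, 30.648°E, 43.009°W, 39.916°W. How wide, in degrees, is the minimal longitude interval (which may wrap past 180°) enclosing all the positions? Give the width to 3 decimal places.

73.657°

Sort the longitudes: -43.009°, -39.916°, -21.779°, -3.144°, -2.167°, +30.648°.
Eastward gaps between consecutive values (wrapping around): 3.093°, 18.137°, 18.635°, 0.977°, 32.815°, 286.343°.
Largest gap = 286.343° ⇒ minimal covering band is its complement: 360° − 286.343° = 73.657°.
Band runs from -43.009° eastward to +30.648°.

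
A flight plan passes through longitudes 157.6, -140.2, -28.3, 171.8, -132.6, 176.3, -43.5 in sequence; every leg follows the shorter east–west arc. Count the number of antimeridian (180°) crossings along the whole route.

5

Leg 1: +157.6° → -140.2°, shortest Δλ = 62.2° (east) — crosses 180°.
Leg 2: -140.2° → -28.3°, shortest Δλ = 111.9° (east) — does not cross 180°.
Leg 3: -28.3° → +171.8°, shortest Δλ = -159.9° (west) — crosses 180°.
Leg 4: +171.8° → -132.6°, shortest Δλ = 55.6° (east) — crosses 180°.
Leg 5: -132.6° → +176.3°, shortest Δλ = -51.1° (west) — crosses 180°.
Leg 6: +176.3° → -43.5°, shortest Δλ = 140.2° (east) — crosses 180°.
Total crossings: 5.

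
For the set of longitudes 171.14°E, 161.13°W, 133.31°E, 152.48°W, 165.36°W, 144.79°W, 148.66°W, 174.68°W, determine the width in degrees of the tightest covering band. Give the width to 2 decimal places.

Sort the longitudes: -174.68°, -165.36°, -161.13°, -152.48°, -148.66°, -144.79°, +133.31°, +171.14°.
Eastward gaps between consecutive values (wrapping around): 9.32°, 4.23°, 8.65°, 3.82°, 3.87°, 278.10°, 37.83°, 14.18°.
Largest gap = 278.10° ⇒ minimal covering band is its complement: 360° − 278.10° = 81.90°.
Band runs from +133.31° eastward to -144.79°, crossing the antimeridian.

81.90°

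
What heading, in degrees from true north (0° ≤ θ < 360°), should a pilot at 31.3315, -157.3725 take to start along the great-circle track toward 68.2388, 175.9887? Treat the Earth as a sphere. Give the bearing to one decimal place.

345.0°

Δλ = 175.9887 − -157.3725 = 333.3612°; wrapped into (−180°, 180°]: -26.6388°.
θ = atan2( sin Δλ · cos φ₂ , cos φ₁ · sin φ₂ − sin φ₁ · cos φ₂ · cos Δλ )
  = atan2(-0.16623, 0.62099) = -14.986° → normalised to [0°, 360°): 345.014°.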